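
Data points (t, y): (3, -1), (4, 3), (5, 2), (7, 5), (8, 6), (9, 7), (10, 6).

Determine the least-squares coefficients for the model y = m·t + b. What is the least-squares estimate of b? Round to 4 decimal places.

Sums needed: Σt·t = 344, Σt = 46, Σ1 = 7.
Moment sums: Σt·y = 225, Σy = 28.
Normal equations: [[344, 46]; [46, 7]]·[m, b]ᵀ = [225, 28]ᵀ.
Δ = 344·7 − 46² = 292.
m = (225·7 − 46·28)/292 = 287/292; b = (344·28 − 46·225)/292 = -359/146.

b = -2.4589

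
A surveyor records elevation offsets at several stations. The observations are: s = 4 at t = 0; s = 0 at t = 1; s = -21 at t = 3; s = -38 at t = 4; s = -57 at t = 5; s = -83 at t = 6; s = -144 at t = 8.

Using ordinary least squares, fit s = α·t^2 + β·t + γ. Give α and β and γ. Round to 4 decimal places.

α = -2.0353, β = -2.2297, γ = 4.0766

Setting ∂/∂α … = 0 gives: 6355·α + 945·β + 151·γ = -14426;  945·α + 151·β + 27·γ = -2150;  151·α + 27·β + 7·γ = -339.
Inverting the 3×3 Gram matrix, [α, β, γ]ᵀ = [-97537/47922, -35617/15974, 97679/23961]ᵀ.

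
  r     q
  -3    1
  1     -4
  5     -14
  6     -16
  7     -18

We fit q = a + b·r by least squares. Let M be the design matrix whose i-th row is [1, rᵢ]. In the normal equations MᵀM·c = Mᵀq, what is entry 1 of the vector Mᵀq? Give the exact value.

-51

Entry 1 ↔ basis 1, so (Mᵀq)_{1} = Σᵢ qᵢ = (1)·(1) + (1)·(-4) + (1)·(-14) + (1)·(-16) + (1)·(-18) = -51.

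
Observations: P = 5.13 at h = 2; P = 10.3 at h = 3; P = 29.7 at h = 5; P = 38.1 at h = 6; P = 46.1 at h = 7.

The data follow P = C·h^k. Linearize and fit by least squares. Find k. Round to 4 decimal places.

k = 1.8088

Let Y = ln P. Fitting Y = k·ln h + ln C by least squares:
Σln h = 7.1389, Σ(ln h)² = 11.2747, Σln P = 14.8294, Σln h·ln P = 23.1301.
Equations: 11.2747·k + 7.1389·ln C = 23.1301;  7.1389·k + 5·ln C = 14.8294.
Solving (det = 5.4099): k = 1.80880, ln C = 0.38333.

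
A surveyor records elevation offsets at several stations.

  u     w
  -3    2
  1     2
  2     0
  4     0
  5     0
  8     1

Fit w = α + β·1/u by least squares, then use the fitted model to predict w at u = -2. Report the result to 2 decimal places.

ŵ = 0.83

From the data, Σ1 = 6, Σ1/u = 209/120, Σ1/u·1/u = 21301/14400.
And Σw = 5, Σ1/u·w = 35/24.
Normal equations: [[6, 209/120]; [209/120, 21301/14400]]·[α, β]ᵀ = [5, 35/24]ᵀ.
Determinant 6·(21301/14400) − (209/120)² = 3365/576.
α = (5·(21301/14400) − (209/120)·(35/24))/(3365/576) = 13986/16825; β = (6·(35/24) − (209/120)·5)/(3365/576) = 24/3365.
At u = -2: ŵ = (13986/16825)·(1) + (24/3365)·(-1/2) = 13926/16825.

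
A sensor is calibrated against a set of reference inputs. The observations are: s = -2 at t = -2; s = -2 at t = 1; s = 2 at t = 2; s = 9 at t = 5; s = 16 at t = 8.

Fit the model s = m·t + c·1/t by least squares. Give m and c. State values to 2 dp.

Entries of XᵀX: Σt·t = 98, Σt·1/t = 5, Σ1/t·1/t = 2489/1600.
Right-hand side: Σt·s = 179, Σ1/t·s = 19/5.
XᵀX·[m, c]ᵀ = Xᵀs becomes [[98, 5]; [5, 2489/1600]]·[m, c]ᵀ = [179, 19/5]ᵀ.
Eliminating c: (2489/1600)·(row 1) − 5·(row 2) gives (101961/800)·m = (2489/1600)·179 − 5·(19/5) = 415131/1600, so m = 138377/67974.
Then c = ((19/5) − 5·(138377/67974))/(2489/1600) = -139360/33987.

m = 2.04, c = -4.10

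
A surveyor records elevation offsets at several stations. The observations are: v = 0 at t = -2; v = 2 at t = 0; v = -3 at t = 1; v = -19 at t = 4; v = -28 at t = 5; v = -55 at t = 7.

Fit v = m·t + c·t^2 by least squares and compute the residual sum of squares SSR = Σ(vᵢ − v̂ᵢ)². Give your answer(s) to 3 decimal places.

SSR = 9.470

Forming XᵀX = [[95, 525]; [525, 3299]] and Xᵀv = [-604, -3702]ᵀ gives XᵀX·[m, c]ᵀ = Xᵀv.
det = 95·3299 − 525² = 37780.
m = ((-604)·3299 − 525·(-3702))/37780 = -24523/18890; c = (95·(-3702) − 525·(-604))/37780 = -3459/3778.
Residuals: 10067/9445, 2, -7426/9445, 7951/9445, 2607/1889, -9917/9445; SSR = 89444/9445.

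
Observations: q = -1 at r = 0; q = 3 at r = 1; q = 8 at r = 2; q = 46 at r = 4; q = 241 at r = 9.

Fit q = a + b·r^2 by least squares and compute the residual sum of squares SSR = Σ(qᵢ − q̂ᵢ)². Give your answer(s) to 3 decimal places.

Normal-equation sums: Σ1 = 5, Σr^2 = 102, Σr^2·r^2 = 6834.
Right-hand side: Σq = 297, Σr^2·q = 20292.
XᵀX·[a, b]ᵀ = Xᵀq becomes [[5, 102]; [102, 6834]]·[a, b]ᵀ = [297, 20292]ᵀ.
Eliminating b: 6834·(row 1) − 102·(row 2) gives 23766·a = 6834·297 − 102·20292 = -40086, so a = -393/233.
Then b = (20292 − 102·(-393/233))/6834 = 11861/3961.
Residuals: 160/233, 6703/3961, -9075/3961, -889/3961, 541/3961; SSR = 34276/3961.

SSR = 8.653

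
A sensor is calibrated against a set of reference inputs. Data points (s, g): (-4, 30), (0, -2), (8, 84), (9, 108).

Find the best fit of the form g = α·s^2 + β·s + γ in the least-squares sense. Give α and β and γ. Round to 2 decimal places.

With design matrix A, AᵀA = [[10913, 1177, 161]; [1177, 161, 13]; [161, 13, 4]] and Aᵀg = [14604, 1524, 220]ᵀ.
Row-reducing yields α = 1709/1100, β = -9573/5500, γ = -2581/1375.

α = 1.55, β = -1.74, γ = -1.88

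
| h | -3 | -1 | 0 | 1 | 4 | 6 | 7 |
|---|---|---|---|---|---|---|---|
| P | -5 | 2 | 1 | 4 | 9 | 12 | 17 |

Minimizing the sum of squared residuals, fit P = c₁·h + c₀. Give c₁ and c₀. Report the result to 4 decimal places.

Sums needed: Σh·h = 112, Σh = 14, Σ1 = 7.
For XᵀP: Σh·P = 244, ΣP = 40.
det = 112·7 − 14² = 588.
c₁ = (244·7 − 14·40)/588 = 41/21; c₀ = (112·40 − 14·244)/588 = 38/21.

c₁ = 1.9524, c₀ = 1.8095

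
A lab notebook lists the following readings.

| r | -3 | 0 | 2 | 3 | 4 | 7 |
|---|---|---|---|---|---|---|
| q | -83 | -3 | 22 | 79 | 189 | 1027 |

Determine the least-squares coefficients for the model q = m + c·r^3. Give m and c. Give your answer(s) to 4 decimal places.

m = -2.3877, c = 3.0008

Compute the Gram sums: Σ1 = 6, Σr^3 = 415, Σr^3·r^3 = 123267.
For Aᵀq: Σq = 1231, Σr^3·q = 368907.
AᵀA·[m, c]ᵀ = Aᵀq becomes [[6, 415]; [415, 123267]]·[m, c]ᵀ = [1231, 368907]ᵀ.
Eliminating c: 123267·(row 1) − 415·(row 2) gives 567377·m = 123267·1231 − 415·368907 = -1354728, so m = -1354728/567377.
Then c = (368907 − 415·(-1354728/567377))/123267 = 1702577/567377.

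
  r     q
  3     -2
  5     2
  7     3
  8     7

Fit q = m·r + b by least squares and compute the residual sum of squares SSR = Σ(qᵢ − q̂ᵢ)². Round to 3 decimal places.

SSR = 3.559

Entries of XᵀX: Σr·r = 147, Σr = 23, Σ1 = 4.
For Xᵀq: Σr·q = 81, Σq = 10.
So XᵀX·[m, b]ᵀ = Xᵀq: [[147, 23]; [23, 4]]·[m, b]ᵀ = [81, 10]ᵀ.
det = 147·4 − 23² = 59.
m = (81·4 − 23·10)/59 = 94/59; b = (147·10 − 23·81)/59 = -393/59.
Residuals: -7/59, 41/59, -88/59, 54/59; SSR = 210/59.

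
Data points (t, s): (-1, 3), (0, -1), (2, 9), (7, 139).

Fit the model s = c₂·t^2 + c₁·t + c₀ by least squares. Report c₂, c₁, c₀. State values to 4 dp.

c₂ = 3.0000, c₁ = -1.0000, c₀ = -1.0000

Sums needed: Σt^2·t^2 = 2418, Σt^2·t = 350, Σt^2 = 54, Σt·t = 54, Σt = 8, Σ1 = 4.
Right-hand side: Σt^2·s = 6850, Σt·s = 988, Σs = 150.
So MᵀM·[c₂, c₁, c₀]ᵀ = Mᵀs: [[2418, 350, 54]; [350, 54, 8]; [54, 8, 4]]·[c₂, c₁, c₀]ᵀ = [6850, 988, 150]ᵀ.
Solving the 3×3 system (Gaussian elimination) gives c₂ = 3, c₁ = -1, c₀ = -1.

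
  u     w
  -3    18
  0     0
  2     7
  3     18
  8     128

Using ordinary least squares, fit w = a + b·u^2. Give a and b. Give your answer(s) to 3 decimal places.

a = -0.281, b = 2.005

With design matrix M, MᵀM = [[5, 86]; [86, 4274]] and Mᵀw = [171, 8544]ᵀ.
Determinant 5·4274 − 86² = 13974.
a = (171·4274 − 86·8544)/13974 = -655/2329; b = (5·8544 − 86·171)/13974 = 4669/2329.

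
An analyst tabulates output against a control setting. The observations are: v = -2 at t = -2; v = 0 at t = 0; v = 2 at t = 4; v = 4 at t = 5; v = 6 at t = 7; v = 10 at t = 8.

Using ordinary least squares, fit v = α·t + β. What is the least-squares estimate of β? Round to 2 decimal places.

The normal equations are: 158·α + 22·β = 154;  22·α + 6·β = 20.
Eliminating β: 6·(row 1) − 22·(row 2) gives 464·α = 6·154 − 22·20 = 484, so α = 121/116.
Then β = (20 − 22·(121/116))/6 = -57/116.

β = -0.49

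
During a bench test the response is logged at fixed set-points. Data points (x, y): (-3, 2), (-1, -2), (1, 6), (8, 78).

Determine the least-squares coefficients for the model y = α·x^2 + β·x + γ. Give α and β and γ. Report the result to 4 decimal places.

Entries of AᵀA: Σx^2·x^2 = 4179, Σx^2·x = 485, Σx^2 = 75, Σx·x = 75, Σx = 5, Σ1 = 4.
Right-hand side: Σx^2·y = 5014, Σx·y = 626, Σy = 84.
So AᵀA·[α, β, γ]ᵀ = Aᵀy: [[4179, 485, 75]; [485, 75, 5]; [75, 5, 4]]·[α, β, γ]ᵀ = [5014, 626, 84]ᵀ.
Row-reducing yields α = 3259/3755, β = 49547/18775, γ = 5362/3755.

α = 0.8679, β = 2.6390, γ = 1.4280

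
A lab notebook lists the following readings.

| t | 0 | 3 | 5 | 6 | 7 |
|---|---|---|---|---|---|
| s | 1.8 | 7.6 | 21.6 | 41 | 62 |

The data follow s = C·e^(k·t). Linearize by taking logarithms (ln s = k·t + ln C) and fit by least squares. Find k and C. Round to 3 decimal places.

Linearized form: ln s = k·t + ln C. From the 5 transformed points,
XᵀX = [[119.0000, 21.0000]; [21.0000, 5]], rhs = [72.6193, 13.5293]ᵀ  (here Σt = 21.0000, Σ(t)² = 119.0000, Σln s = 13.5293, Σt·ln s = 72.6193).
Δ = 119.0000·5 − (21.0000)² = 154.0000; k = (72.6193·5 − 21.0000·13.5293)/154.0000 = 0.51286, ln C = (119.0000·13.5293 − 21.0000·72.6193)/154.0000 = 0.55186, so C = exp(0.55186) = 1.73647.

k = 0.513, C = 1.736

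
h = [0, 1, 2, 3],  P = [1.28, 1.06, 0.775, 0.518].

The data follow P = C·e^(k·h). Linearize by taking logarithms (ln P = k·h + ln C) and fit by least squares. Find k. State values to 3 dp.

k = -0.303

Linearized form: ln P = k·h + ln C. From the 4 transformed points,
Σh = 6.0000, Σ(h)² = 14.0000, Σln P = -0.6075, Σh·ln P = -2.4249.
Equations: 14.0000·k + 6.0000·ln C = -2.4249;  6.0000·k + 4·ln C = -0.6075.
Δ = 14.0000·4 − (6.0000)² = 20.0000; k = (-2.4249·4 − 6.0000·-0.6075)/20.0000 = -0.30271, ln C = (14.0000·-0.6075 − 6.0000·-2.4249)/20.0000 = 0.30218.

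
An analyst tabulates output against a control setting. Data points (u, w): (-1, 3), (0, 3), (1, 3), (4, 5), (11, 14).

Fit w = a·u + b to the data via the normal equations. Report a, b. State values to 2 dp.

a = 0.96, b = 2.73

With design matrix A, AᵀA = [[139, 15]; [15, 5]] and Aᵀw = [174, 28]ᵀ.
Eliminating b: 5·(row 1) − 15·(row 2) gives 470·a = 5·174 − 15·28 = 450, so a = 45/47.
Then b = (28 − 15·(45/47))/5 = 641/235.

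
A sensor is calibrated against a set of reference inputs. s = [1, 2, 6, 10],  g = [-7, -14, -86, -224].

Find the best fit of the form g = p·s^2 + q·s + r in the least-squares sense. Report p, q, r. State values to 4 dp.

p = -2.0799, q = -1.2588, r = -3.4541

With design matrix X, XᵀX = [[11313, 1225, 141]; [1225, 141, 19]; [141, 19, 4]] and Xᵀg = [-25559, -2791, -331]ᵀ.
Row-reducing yields p = -14135/6796, q = -8555/6796, r = -11737/3398.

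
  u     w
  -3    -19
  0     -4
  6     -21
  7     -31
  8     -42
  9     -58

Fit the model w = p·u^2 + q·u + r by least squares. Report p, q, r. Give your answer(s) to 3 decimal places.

p = -0.962, q = 2.676, r = -2.892

Forming XᵀX = [[14435, 1773, 239]; [1773, 239, 27]; [239, 27, 6]] and Xᵀw = [-9832, -1144, -175]ᵀ gives XᵀX·[p, q, r]ᵀ = Xᵀw.
Inverting the 3×3 Gram matrix, [p, q, r]ᵀ = [-52517/54592, 730577/272960, -394647/136480]ᵀ.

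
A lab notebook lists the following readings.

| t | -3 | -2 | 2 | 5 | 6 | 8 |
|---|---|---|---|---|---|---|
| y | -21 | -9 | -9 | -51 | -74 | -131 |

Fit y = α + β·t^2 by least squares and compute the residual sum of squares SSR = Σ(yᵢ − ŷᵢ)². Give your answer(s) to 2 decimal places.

SSR = 3.37

The normal equations are: 6·α + 142·β = -295;  142·α + 6130·β = -12584.
Eliminating β: 6130·(row 1) − 142·(row 2) gives 16616·α = 6130·(-295) − 142·(-12584) = -21422, so α = -10711/8308.
Then β = ((-12584) − 142·(-10711/8308))/6130 = -16807/8308.
Residuals: -6247/4154, 3167/8308, 3167/8308, 3589/4154, 971/8308, -1989/8308; SSR = 27995/8308.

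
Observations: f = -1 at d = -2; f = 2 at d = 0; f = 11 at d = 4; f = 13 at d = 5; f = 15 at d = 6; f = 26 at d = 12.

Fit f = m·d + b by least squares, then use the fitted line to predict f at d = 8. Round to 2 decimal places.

f̂ = 18.55

The normal system XᵀX·[m, b]ᵀ = Xᵀf is [[225, 25]; [25, 6]]·[m, b]ᵀ = [513, 66]ᵀ.
Δ = 225·6 − 25² = 725.
m = (513·6 − 25·66)/725 = 1428/725; b = (225·66 − 25·513)/725 = 81/29.
At d = 8: f̂ = (1428/725)·(8) + (81/29)·(1) = 13449/725.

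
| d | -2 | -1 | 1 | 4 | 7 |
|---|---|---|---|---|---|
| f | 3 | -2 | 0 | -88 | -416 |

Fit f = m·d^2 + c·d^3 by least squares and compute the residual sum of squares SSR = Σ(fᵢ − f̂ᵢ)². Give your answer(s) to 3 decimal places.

SSR = 9.179

Sums needed: Σd^2·d^2 = 2675, Σd^2·d^3 = 17799, Σd^3·d^3 = 121811.
Right-hand side: Σd^2·f = -21782, Σd^3·f = -148342.
Δ = 2675·121811 − 17799² = 9040024.
m = ((-21782)·121811 − 17799·(-148342))/9040024 = -1618493/1130003; c = (2675·(-148342) − 17799·(-21782))/9040024 = -1139629/1130003.
Residuals: 106707/161429, -1781142/1130003, 2758122/1130003, -608120/1130003, 16808/161429; SSR = 10372795/1130003.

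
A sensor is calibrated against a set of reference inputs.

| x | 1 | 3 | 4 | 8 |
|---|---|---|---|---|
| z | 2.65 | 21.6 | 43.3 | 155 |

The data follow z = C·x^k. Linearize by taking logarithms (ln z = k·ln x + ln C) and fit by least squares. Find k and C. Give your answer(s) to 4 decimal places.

k = 1.9665, C = 2.6398

Linearized form: ln z = k·ln x + ln C. From the 4 transformed points,
XᵀX = [[7.4528, 4.5643]; [4.5643, 4]], rhs = [19.0870, 12.8588]ᵀ  (here Σln x = 4.5643, Σ(ln x)² = 7.4528, Σln z = 12.8588, Σln x·ln z = 19.0870).
Δ = 7.4528·4 − (4.5643)² = 8.9781; k = (19.0870·4 − 4.5643·12.8588)/8.9781 = 1.96654, ln C = (7.4528·12.8588 − 4.5643·19.0870)/8.9781 = 0.97072, so C = exp(0.97072) = 2.63984.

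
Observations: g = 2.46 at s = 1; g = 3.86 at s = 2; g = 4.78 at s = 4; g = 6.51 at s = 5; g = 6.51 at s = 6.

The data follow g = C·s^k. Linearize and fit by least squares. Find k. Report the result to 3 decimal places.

Linearized form: ln g = k·ln s + ln C. From the 5 transformed points,
AᵀA = [[8.2030, 5.4806]; [5.4806, 5]], rhs = [9.4766, 7.5619]ᵀ  (here Σln s = 5.4806, Σ(ln s)² = 8.2030, Σln g = 7.5619, Σln s·ln g = 9.4766).
Δ = 8.2030·5 − (5.4806)² = 10.9774; k = (9.4766·5 − 5.4806·7.5619)/10.9774 = 0.54099, ln C = (8.2030·7.5619 − 5.4806·9.4766)/10.9774 = 0.91940.

k = 0.541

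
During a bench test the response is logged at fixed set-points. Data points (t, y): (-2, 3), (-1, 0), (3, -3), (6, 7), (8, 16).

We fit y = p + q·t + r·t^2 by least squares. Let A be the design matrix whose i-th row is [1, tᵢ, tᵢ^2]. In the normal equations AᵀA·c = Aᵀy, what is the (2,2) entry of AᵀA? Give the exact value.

Row 2 ↔ basis t, column 2 ↔ basis t, so (AᵀA)_{2,2} = Σᵢ (t)·(t) = (-2)·(-2) + (-1)·(-1) + (3)·(3) + (6)·(6) + (8)·(8) = 114.

114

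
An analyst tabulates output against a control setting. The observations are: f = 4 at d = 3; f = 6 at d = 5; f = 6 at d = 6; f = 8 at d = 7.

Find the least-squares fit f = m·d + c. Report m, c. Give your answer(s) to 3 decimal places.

Sums needed: Σd·d = 119, Σd = 21, Σ1 = 4.
Moment sums: Σd·f = 134, Σf = 24.
So MᵀM·[m, c]ᵀ = Mᵀf: [[119, 21]; [21, 4]]·[m, c]ᵀ = [134, 24]ᵀ.
Determinant 119·4 − 21² = 35.
m = (134·4 − 21·24)/35 = 32/35; c = (119·24 − 21·134)/35 = 6/5.

m = 0.914, c = 1.200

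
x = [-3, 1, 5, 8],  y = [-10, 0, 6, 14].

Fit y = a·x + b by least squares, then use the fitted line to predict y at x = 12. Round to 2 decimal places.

ŷ = 21.94

The normal equations are: 99·a + 11·b = 172;  11·a + 4·b = 10.
(Σx·x = 99, Σx = 11, Σ1 = 4, Σx·y = 172, Σy = 10.)
Eliminating b: 4·(row 1) − 11·(row 2) gives 275·a = 4·172 − 11·10 = 578, so a = 578/275.
Then b = (10 − 11·(578/275))/4 = -82/25.
At x = 12: ŷ = (578/275)·(12) + (-82/25)·(1) = 6034/275.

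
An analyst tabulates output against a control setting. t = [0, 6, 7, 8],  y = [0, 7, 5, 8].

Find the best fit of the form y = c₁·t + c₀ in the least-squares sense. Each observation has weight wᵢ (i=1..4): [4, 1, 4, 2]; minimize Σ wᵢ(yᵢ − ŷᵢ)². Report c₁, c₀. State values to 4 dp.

c₁ = 0.8630, c₀ = -0.0137

Compute the Gram sums: Σwᵢ·t·t = 360, Σwᵢ·t = 50, Σwᵢ·1 = 11.
Moment sums: Σwᵢ·t·y = 310, Σwᵢ·y = 43.
So XᵀWX·[c₁, c₀]ᵀ = XᵀWy: [[360, 50]; [50, 11]]·[c₁, c₀]ᵀ = [310, 43]ᵀ.
det = 360·11 − 50² = 1460.
c₁ = (310·11 − 50·43)/1460 = 63/73; c₀ = (360·43 − 50·310)/1460 = -1/73.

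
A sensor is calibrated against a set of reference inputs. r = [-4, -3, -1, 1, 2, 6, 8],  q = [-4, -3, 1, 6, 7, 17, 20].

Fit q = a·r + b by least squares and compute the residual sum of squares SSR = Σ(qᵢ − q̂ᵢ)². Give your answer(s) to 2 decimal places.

SSR = 2.49

XᵀX·[a, b]ᵀ = Xᵀq reads: 131·a + 9·b = 306;  9·a + 7·b = 44.
Eliminating b: 7·(row 1) − 9·(row 2) gives 836·a = 7·306 − 9·44 = 1746, so a = 873/418.
Then b = (44 − 9·(873/418))/7 = 1505/418.
Residuals: 315/418, -70/209, -107/209, 65/209, -325/418, 33/38, -129/418; SSR = 521/209.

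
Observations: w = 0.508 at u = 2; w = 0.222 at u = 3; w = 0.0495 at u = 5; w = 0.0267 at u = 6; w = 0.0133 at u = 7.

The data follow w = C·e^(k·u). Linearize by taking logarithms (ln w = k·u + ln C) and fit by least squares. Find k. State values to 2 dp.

k = -0.73

With ln wᵢ as the transformed response and uᵢ as the regressor:
AᵀA = [[123.0000, 23.0000]; [23.0000, 5]], rhs = [-72.8772, -13.1312]ᵀ  (here Σu = 23.0000, Σ(u)² = 123.0000, Σln w = -13.1312, Σu·ln w = -72.8772).
Δ = 123.0000·5 − (23.0000)² = 86.0000; k = (-72.8772·5 − 23.0000·-13.1312)/86.0000 = -0.72521, ln C = (123.0000·-13.1312 − 23.0000·-72.8772)/86.0000 = 0.70972.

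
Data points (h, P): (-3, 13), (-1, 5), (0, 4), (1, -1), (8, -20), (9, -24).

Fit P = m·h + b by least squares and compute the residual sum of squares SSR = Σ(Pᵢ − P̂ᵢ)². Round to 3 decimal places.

AᵀA·[m, b]ᵀ = AᵀP reads: 156·m + 14·b = -421;  14·m + 6·b = -23.
(Σh·h = 156, Σh = 14, Σ1 = 6, Σh·P = -421, ΣP = -23.)
det = 156·6 − 14² = 740.
m = ((-421)·6 − 14·(-23))/740 = -551/185; b = (156·(-23) − 14·(-421))/740 = 1153/370.
Residuals: 351/370, -81/74, 327/370, -421/370, 263/370, -23/74; SSR = 1767/370.

SSR = 4.776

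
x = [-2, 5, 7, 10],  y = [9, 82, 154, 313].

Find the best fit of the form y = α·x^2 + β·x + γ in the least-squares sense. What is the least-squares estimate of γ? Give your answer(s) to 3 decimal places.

MᵀM·[α, β, γ]ᵀ = Mᵀy reads: 13042·α + 1460·β + 178·γ = 40932;  1460·α + 178·β + 20·γ = 4600;  178·α + 20·β + 4·γ = 558.
Row-reducing yields α = 37363/12423, β = 5080/4141, γ = -5845/12423.

γ = -0.470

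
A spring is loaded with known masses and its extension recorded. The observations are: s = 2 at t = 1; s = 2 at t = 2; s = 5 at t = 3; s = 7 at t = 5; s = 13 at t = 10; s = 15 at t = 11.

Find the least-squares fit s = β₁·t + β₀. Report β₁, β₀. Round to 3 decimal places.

β₁ = 1.302, β₀ = 0.388

Normal-equation sums: Σt·t = 260, Σt = 32, Σ1 = 6.
And Σt·s = 351, Σs = 44.
So AᵀA·[β₁, β₀]ᵀ = Aᵀs: [[260, 32]; [32, 6]]·[β₁, β₀]ᵀ = [351, 44]ᵀ.
det = 260·6 − 32² = 536.
β₁ = (351·6 − 32·44)/536 = 349/268; β₀ = (260·44 − 32·351)/536 = 26/67.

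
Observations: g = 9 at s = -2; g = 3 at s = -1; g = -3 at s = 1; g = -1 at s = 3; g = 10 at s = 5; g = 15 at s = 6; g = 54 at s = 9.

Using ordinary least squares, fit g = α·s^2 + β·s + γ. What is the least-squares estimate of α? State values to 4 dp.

α = 1.0209

From the data, Σs^2·s^2 = 8581, Σs^2·s = 1089, Σs^2 = 157, Σs·s = 157, Σs = 21, Σ1 = 7.
Moment sums: Σs^2·g = 5191, Σs·g = 599, Σg = 87.
Normal equations: [[8581, 1089, 157]; [1089, 157, 21]; [157, 21, 7]]·[α, β, γ]ᵀ = [5191, 599, 87]ᵀ.
Row-reducing yields α = 83693/81978, β = -85155/27326, γ = -45925/40989.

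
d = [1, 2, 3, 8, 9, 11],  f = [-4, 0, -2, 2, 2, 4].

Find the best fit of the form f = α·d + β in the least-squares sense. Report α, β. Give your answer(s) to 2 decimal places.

From the data, Σd·d = 280, Σd = 34, Σ1 = 6.
For Mᵀf: Σd·f = 68, Σf = 2.
So MᵀM·[α, β]ᵀ = Mᵀf: [[280, 34]; [34, 6]]·[α, β]ᵀ = [68, 2]ᵀ.
Δ = 280·6 − 34² = 524.
α = (68·6 − 34·2)/524 = 85/131; β = (280·2 − 34·68)/524 = -438/131.

α = 0.65, β = -3.34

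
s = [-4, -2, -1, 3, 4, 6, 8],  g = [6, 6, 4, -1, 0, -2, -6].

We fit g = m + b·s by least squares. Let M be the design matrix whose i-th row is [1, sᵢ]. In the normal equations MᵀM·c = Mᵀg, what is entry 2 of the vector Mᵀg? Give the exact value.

-103

Entry 2 ↔ basis s, so (Mᵀg)_{2} = Σᵢ (s)·gᵢ = (-4)·(6) + (-2)·(6) + (-1)·(4) + (3)·(-1) + (4)·(0) + (6)·(-2) + (8)·(-6) = -103.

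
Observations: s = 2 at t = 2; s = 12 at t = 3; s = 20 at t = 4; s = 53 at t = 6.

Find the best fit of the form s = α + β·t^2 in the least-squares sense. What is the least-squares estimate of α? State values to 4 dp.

α = -3.7524

Entries of MᵀM: Σ1 = 4, Σt^2 = 65, Σt^2·t^2 = 1649.
Moment sums: Σs = 87, Σt^2·s = 2344.
MᵀM·[α, β]ᵀ = Mᵀs becomes [[4, 65]; [65, 1649]]·[α, β]ᵀ = [87, 2344]ᵀ.
Eliminating β: 1649·(row 1) − 65·(row 2) gives 2371·α = 1649·87 − 65·2344 = -8897, so α = -8897/2371.
Then β = (2344 − 65·(-8897/2371))/1649 = 3721/2371.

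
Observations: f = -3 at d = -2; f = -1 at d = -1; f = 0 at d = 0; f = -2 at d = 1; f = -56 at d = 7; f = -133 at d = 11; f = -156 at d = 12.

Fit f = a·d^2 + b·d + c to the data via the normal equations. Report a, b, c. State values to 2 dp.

a = -1.02, b = -0.80, c = -0.42

The normal equations are: 37796·a + 3394·b + 320·c = -41316;  3394·a + 320·b + 28·c = -3722;  320·a + 28·b + 7·c = -351.
Solving the 3×3 system (Gaussian elimination) gives a = -622943/612201, b = -491252/612201, c = -85035/204067.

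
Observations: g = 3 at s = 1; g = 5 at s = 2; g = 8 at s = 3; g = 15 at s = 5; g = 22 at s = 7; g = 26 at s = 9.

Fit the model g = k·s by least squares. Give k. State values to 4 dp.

k = 2.9586

Normal-equation sums: Σs·s = 169.
And Σs·g = 500.
So MᵀM·[k]ᵀ = Mᵀg: [[169]]·[k]ᵀ = [500]ᵀ.
Hence k = 500 / 169 ≈ 2.95858.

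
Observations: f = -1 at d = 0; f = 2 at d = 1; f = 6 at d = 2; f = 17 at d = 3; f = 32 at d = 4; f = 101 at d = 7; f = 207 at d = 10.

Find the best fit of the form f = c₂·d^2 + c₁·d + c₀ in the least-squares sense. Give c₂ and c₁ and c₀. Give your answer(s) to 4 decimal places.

c₂ = 2.1058, c₁ = -0.2510, c₀ = -0.8810

Forming XᵀX = [[12755, 1443, 179]; [1443, 179, 27]; [179, 27, 7]] and Xᵀf = [26340, 2970, 364]ᵀ gives XᵀX·[c₂, c₁, c₀]ᵀ = Xᵀf.
Row-reducing yields c₂ = 84385/40072, c₁ = -10059/40072, c₀ = -17651/20036.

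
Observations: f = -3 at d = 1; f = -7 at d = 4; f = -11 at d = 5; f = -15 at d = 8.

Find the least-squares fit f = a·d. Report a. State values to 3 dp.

XᵀX·[a]ᵀ = Xᵀf reads: 106·a = -206.
(Σd·d = 106, Σd·f = -206.)
a = (-206)/106 = -1.9434.

a = -1.943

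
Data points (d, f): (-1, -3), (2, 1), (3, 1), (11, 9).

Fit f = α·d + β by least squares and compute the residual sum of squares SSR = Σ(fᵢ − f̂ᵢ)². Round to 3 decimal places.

Forming XᵀX = [[135, 15]; [15, 4]] and Xᵀf = [107, 8]ᵀ gives XᵀX·[α, β]ᵀ = Xᵀf.
Determinant 135·4 − 15² = 315.
α = (107·4 − 15·8)/315 = 44/45; β = (135·8 − 15·107)/315 = -5/3.
Residuals: -16/45, 32/45, -4/15, -4/45; SSR = 32/45.

SSR = 0.711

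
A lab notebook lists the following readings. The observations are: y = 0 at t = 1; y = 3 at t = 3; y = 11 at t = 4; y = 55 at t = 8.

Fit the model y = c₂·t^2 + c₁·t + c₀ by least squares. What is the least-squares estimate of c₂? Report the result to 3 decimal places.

c₂ = 1.125

Setting ∂/∂c₂ … = 0 gives: 4434·c₂ + 604·c₁ + 90·c₀ = 3723;  604·c₂ + 90·c₁ + 16·c₀ = 493;  90·c₂ + 16·c₁ + 4·c₀ = 69.
Inverting the 3×3 Gram matrix, [c₂, c₁, c₀]ᵀ = [3485/3098, -6849/3098, 1212/1549]ᵀ.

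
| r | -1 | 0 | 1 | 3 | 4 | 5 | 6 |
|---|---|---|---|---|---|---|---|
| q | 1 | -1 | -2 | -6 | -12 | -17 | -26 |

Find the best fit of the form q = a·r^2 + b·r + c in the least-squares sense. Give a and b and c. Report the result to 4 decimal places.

XᵀX·[a, b, c]ᵀ = Xᵀq reads: 2260·a + 432·b + 88·c = -1608;  432·a + 88·b + 18·c = -310;  88·a + 18·b + 7·c = -63.
(Σr^2·r^2 = 2260, Σr^2·r = 432, Σr^2 = 88, Σr·r = 88, Σr = 18, Σ1 = 7, Σr^2·q = -1608, Σr·q = -310, Σq = -63.)
Inverting the 3×3 Gram matrix, [a, b, c]ᵀ = [-524/847, -421/847, 47/847]ᵀ.

a = -0.6187, b = -0.4970, c = 0.0555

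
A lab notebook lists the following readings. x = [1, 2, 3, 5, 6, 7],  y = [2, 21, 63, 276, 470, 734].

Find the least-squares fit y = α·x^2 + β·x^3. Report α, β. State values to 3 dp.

Forming AᵀA = [[4420, 27984]; [27984, 180724]] and Aᵀy = [60439, 389653]ᵀ gives AᵀA·[α, β]ᵀ = Aᵀy.
det = 4420·180724 − 27984² = 15695824.
α = (60439·180724 − 27984·389653)/15695824 = 4682071/3923956; β = (4420·389653 − 27984·60439)/15695824 = 7735321/3923956.

α = 1.193, β = 1.971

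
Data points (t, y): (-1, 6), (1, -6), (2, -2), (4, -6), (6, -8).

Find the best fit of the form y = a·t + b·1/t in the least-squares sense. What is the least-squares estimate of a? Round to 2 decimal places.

Entries of MᵀM: Σt·t = 58, Σt·1/t = 5, Σ1/t·1/t = 337/144.
Right-hand side: Σt·y = -88, Σ1/t·y = -95/6.
Normal equations: [[58, 5]; [5, 337/144]]·[a, b]ᵀ = [-88, -95/6]ᵀ.
Δ = 58·(337/144) − 5² = 7973/72.
a = ((-88)·(337/144) − 5·(-95/6))/(7973/72) = -1304/1139; b = (58·(-95/6) − 5·(-88))/(7973/72) = -4920/1139.

a = -1.14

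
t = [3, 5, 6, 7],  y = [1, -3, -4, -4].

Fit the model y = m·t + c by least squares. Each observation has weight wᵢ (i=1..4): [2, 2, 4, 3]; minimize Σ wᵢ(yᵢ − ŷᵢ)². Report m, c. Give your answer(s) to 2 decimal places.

m = -1.28, c = 4.19

Compute the Gram sums: Σwᵢ·t·t = 359, Σwᵢ·t = 61, Σwᵢ·1 = 11.
Right-hand side: Σwᵢ·t·y = -204, Σwᵢ·y = -32.
AᵀWA·[m, c]ᵀ = AᵀWy becomes [[359, 61]; [61, 11]]·[m, c]ᵀ = [-204, -32]ᵀ.
Determinant 359·11 − 61² = 228.
m = ((-204)·11 − 61·(-32))/228 = -73/57; c = (359·(-32) − 61·(-204))/228 = 239/57.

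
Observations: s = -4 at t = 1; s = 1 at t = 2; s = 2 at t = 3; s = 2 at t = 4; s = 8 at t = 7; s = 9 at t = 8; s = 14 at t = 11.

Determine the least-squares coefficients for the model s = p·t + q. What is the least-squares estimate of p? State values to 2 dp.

Forming XᵀX = [[264, 36]; [36, 7]] and Xᵀs = [294, 32]ᵀ gives XᵀX·[p, q]ᵀ = Xᵀs.
Eliminating q: 7·(row 1) − 36·(row 2) gives 552·p = 7·294 − 36·32 = 906, so p = 151/92.
Then q = (32 − 36·(151/92))/7 = -89/23.

p = 1.64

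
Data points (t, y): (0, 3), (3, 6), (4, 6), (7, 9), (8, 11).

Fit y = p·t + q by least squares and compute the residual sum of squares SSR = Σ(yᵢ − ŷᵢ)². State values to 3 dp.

The normal system MᵀM·[p, q]ᵀ = Mᵀy is [[138, 22]; [22, 5]]·[p, q]ᵀ = [193, 35]ᵀ.
Determinant 138·5 − 22² = 206.
p = (193·5 − 22·35)/206 = 195/206; q = (138·35 − 22·193)/206 = 292/103.
Residuals: 17/103, 67/206, -64/103, -95/206, 61/103; SSR = 223/206.

SSR = 1.083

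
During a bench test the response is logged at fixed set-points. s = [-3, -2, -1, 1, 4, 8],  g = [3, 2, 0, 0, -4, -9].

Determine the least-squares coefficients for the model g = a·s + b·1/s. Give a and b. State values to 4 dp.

a = -1.1323, b = 1.0940

The normal system MᵀM·[a, b]ᵀ = Mᵀg is [[95, 6]; [6, 1405/576]]·[a, b]ᵀ = [-101, -33/8]ᵀ.
Δ = 95·(1405/576) − 6² = 112739/576.
a = ((-101)·(1405/576) − 6·(-33/8))/(112739/576) = -127649/112739; b = (95·(-33/8) − 6·(-101))/(112739/576) = 123336/112739.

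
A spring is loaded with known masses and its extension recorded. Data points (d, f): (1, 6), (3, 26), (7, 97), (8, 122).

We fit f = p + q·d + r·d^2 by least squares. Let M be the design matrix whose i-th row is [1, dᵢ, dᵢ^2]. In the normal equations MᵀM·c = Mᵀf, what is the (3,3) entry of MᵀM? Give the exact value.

6579

Row 3 ↔ basis d^2, column 3 ↔ basis d^2, so (MᵀM)_{3,3} = Σᵢ (d^2)·(d^2) = (1)·(1) + (9)·(9) + (49)·(49) + (64)·(64) = 6579.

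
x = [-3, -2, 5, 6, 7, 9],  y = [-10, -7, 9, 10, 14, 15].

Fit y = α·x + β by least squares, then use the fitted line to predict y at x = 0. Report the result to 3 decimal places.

Normal-equation sums: Σx·x = 204, Σx = 22, Σ1 = 6.
For Aᵀy: Σx·y = 382, Σy = 31.
Eliminating β: 6·(row 1) − 22·(row 2) gives 740·α = 6·382 − 22·31 = 1610, so α = 161/74.
Then β = (31 − 22·(161/74))/6 = -104/37.
At x = 0: ŷ = (161/74)·(0) + (-104/37)·(1) = -104/37.

ŷ = -2.811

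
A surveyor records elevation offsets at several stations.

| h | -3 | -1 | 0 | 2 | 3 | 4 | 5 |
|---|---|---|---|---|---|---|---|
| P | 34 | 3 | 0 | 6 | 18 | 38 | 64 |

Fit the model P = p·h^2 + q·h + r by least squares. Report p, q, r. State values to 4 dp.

Forming XᵀX = [[1060, 196, 64]; [196, 64, 10]; [64, 10, 7]] and XᵀP = [2703, 433, 163]ᵀ gives XᵀX·[p, q, r]ᵀ = XᵀP.
Solving the 3×3 system (Gaussian elimination) gives p = 205/66, q = -331/132, r = -101/66.

p = 3.1061, q = -2.5076, r = -1.5303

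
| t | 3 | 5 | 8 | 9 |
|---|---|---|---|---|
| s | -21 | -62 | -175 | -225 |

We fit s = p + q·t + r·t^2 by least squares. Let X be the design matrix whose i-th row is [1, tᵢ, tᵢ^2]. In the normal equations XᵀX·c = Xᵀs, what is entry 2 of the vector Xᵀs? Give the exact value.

-3798

Entry 2 ↔ basis t, so (Xᵀs)_{2} = Σᵢ (t)·sᵢ = (3)·(-21) + (5)·(-62) + (8)·(-175) + (9)·(-225) = -3798.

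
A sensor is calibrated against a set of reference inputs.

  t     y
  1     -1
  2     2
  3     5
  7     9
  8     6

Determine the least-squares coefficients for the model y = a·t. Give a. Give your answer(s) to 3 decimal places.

a = 1.016

AᵀA·[a]ᵀ = Aᵀy reads: 127·a = 129.
(Σt·t = 127, Σt·y = 129.)
a = 129/127 = 1.01575.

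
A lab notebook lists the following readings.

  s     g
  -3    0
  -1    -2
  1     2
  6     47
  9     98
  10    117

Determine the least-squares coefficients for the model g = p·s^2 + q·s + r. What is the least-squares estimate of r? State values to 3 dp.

Normal-equation sums: Σs^2·s^2 = 17940, Σs^2·s = 1918, Σs^2 = 228, Σs·s = 228, Σs = 22, Σ1 = 6.
And Σs^2·g = 21330, Σs·g = 2338, Σg = 262.
Solving the 3×3 system (Gaussian elimination) gives p = 139121/146955, q = 117369/48985, r = -160622/146955.

r = -1.093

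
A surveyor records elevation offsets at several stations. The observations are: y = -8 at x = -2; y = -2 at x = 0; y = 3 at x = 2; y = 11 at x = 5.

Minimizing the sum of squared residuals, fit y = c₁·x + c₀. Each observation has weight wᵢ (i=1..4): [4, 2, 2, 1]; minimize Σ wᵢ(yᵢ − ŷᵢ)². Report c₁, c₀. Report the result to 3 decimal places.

MᵀWM·[c₁, c₀]ᵀ = MᵀWy reads: 49·c₁ + 1·c₀ = 131;  1·c₁ + 9·c₀ = -19.
(Σwᵢ·x·x = 49, Σwᵢ·x = 1, Σwᵢ·1 = 9, Σwᵢ·x·y = 131, Σwᵢ·y = -19.)
Eliminating c₀: 9·(row 1) − 1·(row 2) gives 440·c₁ = 9·131 − 1·(-19) = 1198, so c₁ = 599/220.
Then c₀ = ((-19) − 1·(599/220))/9 = -531/220.

c₁ = 2.723, c₀ = -2.414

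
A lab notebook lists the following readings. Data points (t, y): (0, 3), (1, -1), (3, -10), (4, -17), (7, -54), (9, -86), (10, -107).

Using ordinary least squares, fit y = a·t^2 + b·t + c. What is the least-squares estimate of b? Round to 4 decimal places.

The normal equations are: 19300·a + 2164·b + 256·c = -20675;  2164·a + 256·b + 34·c = -2321;  256·a + 34·b + 7·c = -272.
(Σt^2·t^2 = 19300, Σt^2·t = 2164, Σt^2 = 256, Σt·t = 256, Σt = 34, Σ1 = 7, Σt^2·y = -20675, Σt·y = -2321, Σy = -272.)
Inverting the 3×3 Gram matrix, [a, b, c]ᵀ = [-5273/5392, -5911/5392, 6017/2696]ᵀ.

b = -1.0963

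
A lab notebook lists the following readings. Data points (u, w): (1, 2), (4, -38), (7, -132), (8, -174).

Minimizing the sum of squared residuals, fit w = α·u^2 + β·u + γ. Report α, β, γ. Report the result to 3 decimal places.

The normal equations are: 6754·α + 920·β + 130·γ = -18210;  920·α + 130·β + 20·γ = -2466;  130·α + 20·β + 4·γ = -342.
(Σu^2·u^2 = 6754, Σu^2·u = 920, Σu^2 = 130, Σu·u = 130, Σu = 20, Σ1 = 4, Σu^2·w = -18210, Σu·w = -2466, Σw = -342.)
Row-reducing yields α = -97/33, β = 69/55, γ = 124/33.

α = -2.939, β = 1.255, γ = 3.758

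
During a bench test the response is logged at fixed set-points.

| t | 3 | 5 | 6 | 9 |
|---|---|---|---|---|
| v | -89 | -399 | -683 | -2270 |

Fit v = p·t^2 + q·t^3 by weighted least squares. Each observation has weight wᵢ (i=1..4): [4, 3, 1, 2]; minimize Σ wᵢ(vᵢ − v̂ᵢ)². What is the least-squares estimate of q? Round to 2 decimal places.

q = -3.02

The normal system AᵀWA·[p, q]ᵀ = AᵀWv is [[16617, 136221]; [136221, 1159329]]·[p, q]ᵀ = [-425457, -3616425]ᵀ.
Eliminating q: 1159329·(row 1) − 136221·(row 2) gives 708409152·p = 1159329·(-425457) − 136221·(-3616425) = -611608428, so p = -5663041/6559344.
Then q = ((-3616425) − 136221·(-5663041/6559344))/1159329 = -19795891/6559344.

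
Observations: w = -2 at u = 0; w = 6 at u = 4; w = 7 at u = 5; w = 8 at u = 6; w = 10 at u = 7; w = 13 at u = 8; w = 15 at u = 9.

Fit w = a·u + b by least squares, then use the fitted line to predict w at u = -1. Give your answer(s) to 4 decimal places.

MᵀM·[a, b]ᵀ = Mᵀw reads: 271·a + 39·b = 416;  39·a + 7·b = 57.
Eliminating b: 7·(row 1) − 39·(row 2) gives 376·a = 7·416 − 39·57 = 689, so a = 689/376.
Then b = (57 − 39·(689/376))/7 = -777/376.
At u = -1: ŵ = (689/376)·(-1) + (-777/376)·(1) = -733/188.

ŵ = -3.8989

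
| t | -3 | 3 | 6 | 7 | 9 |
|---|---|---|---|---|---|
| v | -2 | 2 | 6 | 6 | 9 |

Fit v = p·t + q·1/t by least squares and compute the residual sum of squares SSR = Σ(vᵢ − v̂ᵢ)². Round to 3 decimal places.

SSR = 0.664

Compute the Gram sums: Σt·t = 184, Σt·1/t = 5, Σ1/t·1/t = 4489/15876.
Right-hand side: Σt·v = 171, Σ1/t·v = 88/21.
So XᵀX·[p, q]ᵀ = Xᵀv: [[184, 5]; [5, 4489/15876]]·[p, q]ᵀ = [171, 88/21]ᵀ.
Determinant 184·(4489/15876) − 5² = 107269/3969.
p = (171·(4489/15876) − 5·(88/21))/(107269/3969) = 434979/429076; q = (184·(88/21) − 5·171)/(107269/3969) = -333207/107269.
Residuals: 2509/429076, -2509/429076, 46680/107269, -279993/429076, 94965/429076; SSR = 285011/429076.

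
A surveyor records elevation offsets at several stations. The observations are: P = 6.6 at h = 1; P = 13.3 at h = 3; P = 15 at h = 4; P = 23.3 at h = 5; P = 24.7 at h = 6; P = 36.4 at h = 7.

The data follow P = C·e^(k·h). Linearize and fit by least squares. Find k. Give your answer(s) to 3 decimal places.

Linearized form: ln P = k·h + ln C. From the 6 transformed points,
Σh = 26.0000, Σ(h)² = 136.0000, Σln P = 17.1327, Σh·ln P = 80.6276.
Equations: 136.0000·k + 26.0000·ln C = 80.6276;  26.0000·k + 6·ln C = 17.1327.
Δ = 136.0000·6 − (26.0000)² = 140.0000; k = (80.6276·6 − 26.0000·17.1327)/140.0000 = 0.27368, ln C = (136.0000·17.1327 − 26.0000·80.6276)/140.0000 = 1.66950.

k = 0.274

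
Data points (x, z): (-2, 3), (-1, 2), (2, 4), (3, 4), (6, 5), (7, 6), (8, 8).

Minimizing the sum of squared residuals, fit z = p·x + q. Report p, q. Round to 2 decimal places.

Setting ∂/∂p … = 0 gives: 167·p + 23·q = 148;  23·p + 7·q = 32.
(Σx·x = 167, Σx = 23, Σ1 = 7, Σx·z = 148, Σz = 32.)
Δ = 167·7 − 23² = 640.
p = (148·7 − 23·32)/640 = 15/32; q = (167·32 − 23·148)/640 = 97/32.

p = 0.47, q = 3.03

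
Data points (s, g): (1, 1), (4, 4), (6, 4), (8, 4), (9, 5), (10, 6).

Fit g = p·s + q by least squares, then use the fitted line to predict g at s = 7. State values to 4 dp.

ĝ = 4.3023

Entries of AᵀA: Σs·s = 298, Σs = 38, Σ1 = 6.
For Aᵀg: Σs·g = 178, Σg = 24.
AᵀA·[p, q]ᵀ = Aᵀg becomes [[298, 38]; [38, 6]]·[p, q]ᵀ = [178, 24]ᵀ.
Δ = 298·6 − 38² = 344.
p = (178·6 − 38·24)/344 = 39/86; q = (298·24 − 38·178)/344 = 97/86.
At s = 7: ĝ = (39/86)·(7) + (97/86)·(1) = 185/43.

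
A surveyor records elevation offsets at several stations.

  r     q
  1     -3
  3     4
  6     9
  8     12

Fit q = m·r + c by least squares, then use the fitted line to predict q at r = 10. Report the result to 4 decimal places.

AᵀA·[m, c]ᵀ = Aᵀq reads: 110·m + 18·c = 159;  18·m + 4·c = 22.
Eliminating c: 4·(row 1) − 18·(row 2) gives 116·m = 4·159 − 18·22 = 240, so m = 60/29.
Then c = (22 − 18·(60/29))/4 = -221/58.
At r = 10: q̂ = (60/29)·(10) + (-221/58)·(1) = 979/58.

q̂ = 16.8793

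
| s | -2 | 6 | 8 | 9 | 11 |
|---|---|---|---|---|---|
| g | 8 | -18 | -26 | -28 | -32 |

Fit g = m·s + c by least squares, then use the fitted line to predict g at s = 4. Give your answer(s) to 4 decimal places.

Forming MᵀM = [[306, 32]; [32, 5]] and Mᵀg = [-936, -96]ᵀ gives MᵀM·[m, c]ᵀ = Mᵀg.
Eliminating c: 5·(row 1) − 32·(row 2) gives 506·m = 5·(-936) − 32·(-96) = -1608, so m = -804/253.
Then c = ((-96) − 32·(-804/253))/5 = 288/253.
At s = 4: ĝ = (-804/253)·(4) + (288/253)·(1) = -2928/253.

ĝ = -11.5731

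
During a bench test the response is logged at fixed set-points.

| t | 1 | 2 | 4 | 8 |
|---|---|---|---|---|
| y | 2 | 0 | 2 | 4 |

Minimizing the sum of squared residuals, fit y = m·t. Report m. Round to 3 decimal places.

m = 0.494

Normal-equation sums: Σt·t = 85.
For Xᵀy: Σt·y = 42.
XᵀX·[m]ᵀ = Xᵀy becomes [[85]]·[m]ᵀ = [42]ᵀ.
Hence m = 42 / 85 ≈ 0.494118.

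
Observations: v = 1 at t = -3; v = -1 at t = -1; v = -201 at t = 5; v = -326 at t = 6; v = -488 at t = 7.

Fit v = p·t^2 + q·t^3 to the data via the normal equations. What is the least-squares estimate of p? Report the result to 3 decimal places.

Forming AᵀA = [[4404, 27464]; [27464, 180660]] and Aᵀv = [-40665, -262951]ᵀ gives AᵀA·[p, q]ᵀ = Aᵀv.
Eliminating q: 180660·(row 1) − 27464·(row 2) gives 41355344·p = 180660·(-40665) − 27464·(-262951) = -124852636, so p = -31213159/10338836.
Then q = ((-262951) − 27464·(-31213159/10338836))/180660 = -10303161/10338836.

p = -3.019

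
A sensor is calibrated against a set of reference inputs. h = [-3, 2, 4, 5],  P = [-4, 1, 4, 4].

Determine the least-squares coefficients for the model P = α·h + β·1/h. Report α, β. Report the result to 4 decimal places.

α = 0.9571, β = -0.4206

Setting ∂/∂α … = 0 gives: 54·α + 4·β = 50;  4·α + (1669/3600)·β = 109/30.
Determinant 54·(1669/3600) − 4² = 1807/200.
α = (50·(1669/3600) − 4·(109/30))/(1807/200) = 15565/16263; β = (54·(109/30) − 4·50)/(1807/200) = -760/1807.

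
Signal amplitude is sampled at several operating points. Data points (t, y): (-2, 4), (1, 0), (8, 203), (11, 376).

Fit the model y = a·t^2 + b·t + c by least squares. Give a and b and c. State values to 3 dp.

Setting ∂/∂a … = 0 gives: 18754·a + 1836·b + 190·c = 58504;  1836·a + 190·b + 18·c = 5752;  190·a + 18·b + 4·c = 583.
Inverting the 3×3 Gram matrix, [a, b, c]ᵀ = [59/20, 4691/2180, -8847/2180]ᵀ.

a = 2.950, b = 2.152, c = -4.058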